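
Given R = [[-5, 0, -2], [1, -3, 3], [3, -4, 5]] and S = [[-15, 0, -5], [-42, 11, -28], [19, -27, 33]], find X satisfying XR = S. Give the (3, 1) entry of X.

0

R is on the right of X, so right-multiply by R⁻¹: X = SR⁻¹.
det R = 5, so R⁻¹ = [[-3/5, 8/5, -6/5], [4/5, -19/5, 13/5], [1, -4, 3]].
X = SR⁻¹ = [[-15, 0, -5], [-42, 11, -28], [19, -27, 33]] · [[-3/5, 8/5, -6/5], [4/5, -19/5, 13/5], [1, -4, 3]] = [[4, -4, 3], [6, 3, -5], [0, 1, 6]].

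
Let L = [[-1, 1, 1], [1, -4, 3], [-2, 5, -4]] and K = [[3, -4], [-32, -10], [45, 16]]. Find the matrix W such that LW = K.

W = [[-5, -3], [3, -2], [-5, -5]]

Since L multiplies W on the left, W = L⁻¹K.
det L = -6, so L⁻¹ = [[-1/6, -3/2, -7/6], [1/3, -1, -2/3], [1/2, -1/2, -1/2]].
W = L⁻¹K = [[-1/6, -3/2, -7/6], [1/3, -1, -2/3], [1/2, -1/2, -1/2]] · [[3, -4], [-32, -10], [45, 16]] = [[-5, -3], [3, -2], [-5, -5]].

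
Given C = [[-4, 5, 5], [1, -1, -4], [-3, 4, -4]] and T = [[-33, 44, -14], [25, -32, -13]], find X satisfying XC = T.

Right-multiplying both sides by C⁻¹ gives X = TC⁻¹.
det C = 5; the adjugate gives C⁻¹ = [[4, 8, -3], [16/5, 31/5, -11/5], [1/5, 1/5, -1/5]].
X = TC⁻¹ = [[-33, 44, -14], [25, -32, -13]] · [[4, 8, -3], [16/5, 31/5, -11/5], [1/5, 1/5, -1/5]] = [[6, 6, 5], [-5, -1, -2]].

X = [[6, 6, 5], [-5, -1, -2]]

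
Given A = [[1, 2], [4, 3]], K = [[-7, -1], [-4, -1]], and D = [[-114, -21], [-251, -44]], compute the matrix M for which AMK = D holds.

M = [[4, 1], [3, 5]]

Left-multiply by A⁻¹ and right-multiply by K⁻¹: M = A⁻¹DK⁻¹.
A has determinant -5; A⁻¹ = [[-3/5, 2/5], [4/5, -1/5]].
det K = 3, so K⁻¹ = [[-1/3, 1/3], [4/3, -7/3]].
A⁻¹D = [[-32, -5], [-41, -8]].
M = (A⁻¹D)K⁻¹ = [[4, 1], [3, 5]].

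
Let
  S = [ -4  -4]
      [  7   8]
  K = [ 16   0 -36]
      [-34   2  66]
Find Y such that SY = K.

Since S multiplies Y on the left, Y = S⁻¹K.
det S = -4, so S⁻¹ = [[-2, -1], [7/4, 1]].
Y = S⁻¹K = [[-2, -1], [7/4, 1]] · [[16, 0, -36], [-34, 2, 66]] = [[2, -2, 6], [-6, 2, 3]].

Y = [[2, -2, 6], [-6, 2, 3]]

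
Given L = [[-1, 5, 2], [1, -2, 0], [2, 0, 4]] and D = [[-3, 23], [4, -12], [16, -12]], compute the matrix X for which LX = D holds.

X = [[-2, -2], [-3, 5], [5, -2]]

L is on the left of X, so left-multiply by L⁻¹: X = L⁻¹D.
det L = -4; the adjugate gives L⁻¹ = [[2, 5, -1], [1, 2, -1/2], [-1, -5/2, 3/4]].
X = L⁻¹D = [[2, 5, -1], [1, 2, -1/2], [-1, -5/2, 3/4]] · [[-3, 23], [4, -12], [16, -12]] = [[-2, -2], [-3, 5], [5, -2]].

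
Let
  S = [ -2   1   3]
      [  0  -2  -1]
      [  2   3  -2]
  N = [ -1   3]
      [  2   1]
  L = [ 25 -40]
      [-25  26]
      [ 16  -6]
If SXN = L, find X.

Left-multiply by S⁻¹ and right-multiply by N⁻¹: X = S⁻¹LN⁻¹.
S has determinant -4; S⁻¹ = [[-7/4, -11/4, -5/4], [1/2, 1/2, 1/2], [-1, -2, -1]].
det N = -7, so N⁻¹ = [[-1/7, 3/7], [2/7, 1/7]].
S⁻¹L = [[5, 6], [8, -10], [9, -6]].
X = (S⁻¹L)N⁻¹ = [[1, 3], [-4, 2], [-3, 3]].

X = [[1, 3], [-4, 2], [-3, 3]]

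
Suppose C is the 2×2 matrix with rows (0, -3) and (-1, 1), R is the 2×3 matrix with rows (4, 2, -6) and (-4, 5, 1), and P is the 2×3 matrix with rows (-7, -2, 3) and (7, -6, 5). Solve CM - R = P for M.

M = [[-2, 1, -5], [1, 0, 1]]

CM = P + R = [[-3, 0, -3], [3, -1, 6]].
Since C multiplies M on the left, M = C⁻¹(P + R).
det C = -3; the adjugate gives C⁻¹ = [[-1/3, -1], [-1/3, 0]].
M = C⁻¹(P + R) = [[-2, 1, -5], [1, 0, 1]].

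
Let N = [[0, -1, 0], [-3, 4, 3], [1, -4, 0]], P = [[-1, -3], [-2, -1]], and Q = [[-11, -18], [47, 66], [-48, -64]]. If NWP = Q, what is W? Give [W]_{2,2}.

W = N⁻¹QP⁻¹ (apply N⁻¹ on the left and P⁻¹ on the right).
det N = -3, so N⁻¹ = [[-4, 0, 1], [-1, 0, 0], [-8/3, 1/3, 1]].
det P = -5, so P⁻¹ = [[1/5, -3/5], [-2/5, 1/5]].
N⁻¹Q = [[-4, 8], [11, 18], [-3, 6]].
W = (N⁻¹Q)P⁻¹ = [[-4, 4], [-5, -3], [-3, 3]].

-3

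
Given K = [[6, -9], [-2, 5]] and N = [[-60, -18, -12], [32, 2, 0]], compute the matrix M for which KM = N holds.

M = [[-1, -6, -5], [6, -2, -2]]

Since K multiplies M on the left, M = K⁻¹N.
det K = 12; the adjugate gives K⁻¹ = [[5/12, 3/4], [1/6, 1/2]].
M = K⁻¹N = [[5/12, 3/4], [1/6, 1/2]] · [[-60, -18, -12], [32, 2, 0]] = [[-1, -6, -5], [6, -2, -2]].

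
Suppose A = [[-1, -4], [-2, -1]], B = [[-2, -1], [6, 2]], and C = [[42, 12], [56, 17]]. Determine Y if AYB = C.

Left-multiply by A⁻¹ and right-multiply by B⁻¹: Y = A⁻¹CB⁻¹.
det A = -7, so A⁻¹ = [[1/7, -4/7], [-2/7, 1/7]].
det B = 2, so B⁻¹ = [[1, 1/2], [-3, -1]].
A⁻¹C = [[-26, -8], [-4, -1]].
Y = (A⁻¹C)B⁻¹ = [[-2, -5], [-1, -1]].

Y = [[-2, -5], [-1, -1]]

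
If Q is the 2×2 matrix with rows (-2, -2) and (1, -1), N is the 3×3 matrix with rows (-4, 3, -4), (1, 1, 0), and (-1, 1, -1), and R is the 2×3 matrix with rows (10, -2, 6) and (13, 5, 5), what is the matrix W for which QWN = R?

W = [[-1, 3, 3], [1, -5, 0]]

Left-multiply by Q⁻¹ and right-multiply by N⁻¹: W = Q⁻¹RN⁻¹.
det Q = 4; the adjugate gives Q⁻¹ = [[-1/4, 1/2], [-1/4, -1/2]].
det N = -1; the adjugate gives N⁻¹ = [[1, 1, -4], [-1, 0, 4], [-2, -1, 7]].
Q⁻¹R = [[4, 3, 1], [-9, -2, -4]].
W = (Q⁻¹R)N⁻¹ = [[-1, 3, 3], [1, -5, 0]].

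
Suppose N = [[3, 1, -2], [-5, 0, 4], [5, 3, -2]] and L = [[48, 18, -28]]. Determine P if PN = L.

P = [[6, -2, 4]]

N is on the right of P, so right-multiply by N⁻¹: P = LN⁻¹.
N has determinant 4; N⁻¹ = [[-3, -1, 1], [5/2, 1, -1/2], [-15/4, -1, 5/4]].
P = LN⁻¹ = [[48, 18, -28]] · [[-3, -1, 1], [5/2, 1, -1/2], [-15/4, -1, 5/4]] = [[6, -2, 4]].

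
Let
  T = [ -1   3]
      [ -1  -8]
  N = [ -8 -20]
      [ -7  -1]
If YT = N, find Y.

Y = [[4, 4], [5, 2]]

T is on the right of Y, so right-multiply by T⁻¹: Y = NT⁻¹.
det T = 11, so T⁻¹ = [[-8/11, -3/11], [1/11, -1/11]].
Y = NT⁻¹ = [[-8, -20], [-7, -1]] · [[-8/11, -3/11], [1/11, -1/11]] = [[4, 4], [5, 2]].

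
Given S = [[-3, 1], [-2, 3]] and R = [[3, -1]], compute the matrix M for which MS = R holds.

M = [[-1, 0]]

S is on the right of M, so right-multiply by S⁻¹: M = RS⁻¹.
det S = -7, so S⁻¹ = [[-3/7, 1/7], [-2/7, 3/7]].
M = RS⁻¹ = [[3, -1]] · [[-3/7, 1/7], [-2/7, 3/7]] = [[-1, 0]].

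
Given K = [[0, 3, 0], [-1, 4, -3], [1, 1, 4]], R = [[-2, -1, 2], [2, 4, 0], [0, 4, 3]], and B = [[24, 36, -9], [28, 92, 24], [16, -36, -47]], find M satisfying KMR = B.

M = [[0, -4, -4], [0, 4, -1], [-4, -2, 0]]

Left-multiply by K⁻¹ and right-multiply by R⁻¹: M = K⁻¹BR⁻¹.
det K = 3; the adjugate gives K⁻¹ = [[19/3, -4, -3], [1/3, 0, 0], [-5/3, 1, 1]].
det R = -2, so R⁻¹ = [[-6, -11/2, 4], [3, 3, -2], [-4, -4, 3]].
K⁻¹B = [[-8, -32, -12], [8, 12, -3], [4, -4, -8]].
M = (K⁻¹B)R⁻¹ = [[0, -4, -4], [0, 4, -1], [-4, -2, 0]].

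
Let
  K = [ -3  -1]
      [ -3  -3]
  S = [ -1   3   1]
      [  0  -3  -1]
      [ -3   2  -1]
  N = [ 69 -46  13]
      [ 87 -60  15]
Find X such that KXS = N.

Isolating X: multiply by K⁻¹ from the left and S⁻¹ from the right, so X = K⁻¹NS⁻¹.
det K = 6, so K⁻¹ = [[-1/2, 1/6], [1/2, -1/2]].
S has determinant -5; S⁻¹ = [[-1, -1, 0], [-3/5, -4/5, 1/5], [9/5, 7/5, -3/5]].
K⁻¹N = [[-20, 13, -4], [-9, 7, -1]].
X = (K⁻¹N)S⁻¹ = [[5, 4, 5], [3, 2, 2]].

X = [[5, 4, 5], [3, 2, 2]]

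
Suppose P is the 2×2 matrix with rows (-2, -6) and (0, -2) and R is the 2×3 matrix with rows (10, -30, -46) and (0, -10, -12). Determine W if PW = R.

Since P multiplies W on the left, W = P⁻¹R.
P has determinant 4; P⁻¹ = [[-1/2, 3/2], [0, -1/2]].
W = P⁻¹R = [[-1/2, 3/2], [0, -1/2]] · [[10, -30, -46], [0, -10, -12]] = [[-5, 0, 5], [0, 5, 6]].

W = [[-5, 0, 5], [0, 5, 6]]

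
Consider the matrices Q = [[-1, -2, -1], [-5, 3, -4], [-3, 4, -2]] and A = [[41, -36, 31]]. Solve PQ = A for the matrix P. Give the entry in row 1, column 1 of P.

1

Q is on the right of P, so right-multiply by Q⁻¹: P = AQ⁻¹.
det Q = -3, so Q⁻¹ = [[-10/3, 8/3, -11/3], [-2/3, 1/3, -1/3], [11/3, -10/3, 13/3]].
P = AQ⁻¹ = [[41, -36, 31]] · [[-10/3, 8/3, -11/3], [-2/3, 1/3, -1/3], [11/3, -10/3, 13/3]] = [[1, -6, -4]].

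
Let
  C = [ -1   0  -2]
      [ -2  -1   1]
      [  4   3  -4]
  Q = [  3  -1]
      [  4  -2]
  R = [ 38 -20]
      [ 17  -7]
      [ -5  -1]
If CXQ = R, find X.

X = [[-2, -3], [3, 0], [2, -4]]

Left-multiply by C⁻¹ and right-multiply by Q⁻¹: X = C⁻¹RQ⁻¹.
C has determinant 3; C⁻¹ = [[1/3, -2, -2/3], [-4/3, 4, 5/3], [-2/3, 1, 1/3]].
det Q = -2; the adjugate gives Q⁻¹ = [[1, -1/2], [2, -3/2]].
C⁻¹R = [[-18, 8], [9, -3], [-10, 6]].
X = (C⁻¹R)Q⁻¹ = [[-2, -3], [3, 0], [2, -4]].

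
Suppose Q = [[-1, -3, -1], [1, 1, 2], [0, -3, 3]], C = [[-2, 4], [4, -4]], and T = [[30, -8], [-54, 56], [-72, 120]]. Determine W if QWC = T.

Isolating W: multiply by Q⁻¹ from the left and C⁻¹ from the right, so W = Q⁻¹TC⁻¹.
det Q = 3, so Q⁻¹ = [[3, 4, -5/3], [-1, -1, 1/3], [-1, -1, 2/3]].
det C = -8, so C⁻¹ = [[1/2, 1/2], [1/2, 1/4]].
Q⁻¹T = [[-6, 0], [0, -8], [-24, 32]].
W = (Q⁻¹T)C⁻¹ = [[-3, -3], [-4, -2], [4, -4]].

W = [[-3, -3], [-4, -2], [4, -4]]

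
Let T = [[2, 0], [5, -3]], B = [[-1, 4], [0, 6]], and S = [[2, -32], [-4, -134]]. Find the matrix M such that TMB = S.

M = [[-1, -2], [-3, 5]]

Left-multiply by T⁻¹ and right-multiply by B⁻¹: M = T⁻¹SB⁻¹.
det T = -6, so T⁻¹ = [[1/2, 0], [5/6, -1/3]].
det B = -6; the adjugate gives B⁻¹ = [[-1, 2/3], [0, 1/6]].
T⁻¹S = [[1, -16], [3, 18]].
M = (T⁻¹S)B⁻¹ = [[-1, -2], [-3, 5]].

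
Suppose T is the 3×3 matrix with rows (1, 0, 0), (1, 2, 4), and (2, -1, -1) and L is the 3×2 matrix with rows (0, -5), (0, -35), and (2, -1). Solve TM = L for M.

M = [[0, -5], [-4, -3], [2, -6]]

Left-multiplying both sides by T⁻¹ gives M = T⁻¹L.
det T = 2; the adjugate gives T⁻¹ = [[1, 0, 0], [9/2, -1/2, -2], [-5/2, 1/2, 1]].
M = T⁻¹L = [[1, 0, 0], [9/2, -1/2, -2], [-5/2, 1/2, 1]] · [[0, -5], [0, -35], [2, -1]] = [[0, -5], [-4, -3], [2, -6]].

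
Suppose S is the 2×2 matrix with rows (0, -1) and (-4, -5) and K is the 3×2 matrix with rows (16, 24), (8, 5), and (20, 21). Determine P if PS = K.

P = [[-4, -4], [5, -2], [4, -5]]

S is on the right of P, so right-multiply by S⁻¹: P = KS⁻¹.
det S = -4; the adjugate gives S⁻¹ = [[5/4, -1/4], [-1, 0]].
P = KS⁻¹ = [[16, 24], [8, 5], [20, 21]] · [[5/4, -1/4], [-1, 0]] = [[-4, -4], [5, -2], [4, -5]].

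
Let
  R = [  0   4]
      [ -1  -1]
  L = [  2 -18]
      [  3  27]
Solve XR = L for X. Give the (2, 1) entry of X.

6

Since R sits to the right of X, X = LR⁻¹.
det R = 4, so R⁻¹ = [[-1/4, -1], [1/4, 0]].
X = LR⁻¹ = [[2, -18], [3, 27]] · [[-1/4, -1], [1/4, 0]] = [[-5, -2], [6, -3]].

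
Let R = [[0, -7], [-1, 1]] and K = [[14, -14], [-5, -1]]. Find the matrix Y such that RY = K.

Left-multiplying both sides by R⁻¹ gives Y = R⁻¹K.
R has determinant -7; R⁻¹ = [[-1/7, -1], [-1/7, 0]].
Y = R⁻¹K = [[-1/7, -1], [-1/7, 0]] · [[14, -14], [-5, -1]] = [[3, 3], [-2, 2]].

Y = [[3, 3], [-2, 2]]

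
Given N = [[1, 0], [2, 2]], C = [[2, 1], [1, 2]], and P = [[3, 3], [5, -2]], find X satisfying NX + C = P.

NX = P − C = [[1, 2], [4, -4]].
Left-multiplying both sides by N⁻¹ gives X = N⁻¹(P − C).
det N = 2; the adjugate gives N⁻¹ = [[1, 0], [-1, 1/2]].
X = N⁻¹(P − C) = [[1, 2], [1, -4]].

X = [[1, 2], [1, -4]]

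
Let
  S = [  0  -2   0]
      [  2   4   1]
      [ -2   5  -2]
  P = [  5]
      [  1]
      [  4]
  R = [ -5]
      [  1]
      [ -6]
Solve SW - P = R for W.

W = [[1], [0], [0]]

SW = R + P = [[0], [2], [-2]].
Since S multiplies W on the left, W = S⁻¹(R + P).
det S = -4, so S⁻¹ = [[13/4, 1, 1/2], [-1/2, 0, 0], [-9/2, -1, -1]].
W = S⁻¹(R + P) = [[1], [0], [0]].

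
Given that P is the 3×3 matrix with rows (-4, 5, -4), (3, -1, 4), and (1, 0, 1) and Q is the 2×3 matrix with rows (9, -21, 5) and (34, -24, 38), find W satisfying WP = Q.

Right-multiplying both sides by P⁻¹ gives W = QP⁻¹.
P has determinant 5; P⁻¹ = [[-1/5, -1, 16/5], [1/5, 0, 4/5], [1/5, 1, -11/5]].
W = QP⁻¹ = [[9, -21, 5], [34, -24, 38]] · [[-1/5, -1, 16/5], [1/5, 0, 4/5], [1/5, 1, -11/5]] = [[-5, -4, 1], [-4, 4, 6]].

W = [[-5, -4, 1], [-4, 4, 6]]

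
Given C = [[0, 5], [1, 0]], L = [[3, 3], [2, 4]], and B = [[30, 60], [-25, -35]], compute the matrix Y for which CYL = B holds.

Y = [[-5, -5], [0, 3]]

Y = C⁻¹BL⁻¹ (apply C⁻¹ on the left and L⁻¹ on the right).
C has determinant -5; C⁻¹ = [[0, 1], [1/5, 0]].
det L = 6, so L⁻¹ = [[2/3, -1/2], [-1/3, 1/2]].
C⁻¹B = [[-25, -35], [6, 12]].
Y = (C⁻¹B)L⁻¹ = [[-5, -5], [0, 3]].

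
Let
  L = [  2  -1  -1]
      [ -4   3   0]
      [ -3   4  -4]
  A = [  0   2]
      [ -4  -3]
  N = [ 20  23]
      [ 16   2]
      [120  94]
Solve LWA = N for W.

W = L⁻¹NA⁻¹ (apply L⁻¹ on the left and A⁻¹ on the right).
L has determinant -1; L⁻¹ = [[12, 8, -3], [16, 11, -4], [7, 5, -2]].
A has determinant 8; A⁻¹ = [[-3/8, -1/4], [1/2, 0]].
L⁻¹N = [[8, 10], [16, 14], [-20, -17]].
W = (L⁻¹N)A⁻¹ = [[2, -2], [1, -4], [-1, 5]].

W = [[2, -2], [1, -4], [-1, 5]]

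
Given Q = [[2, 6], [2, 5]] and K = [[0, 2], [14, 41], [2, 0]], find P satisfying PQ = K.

Right-multiplying both sides by Q⁻¹ gives P = KQ⁻¹.
Q has determinant -2; Q⁻¹ = [[-5/2, 3], [1, -1]].
P = KQ⁻¹ = [[0, 2], [14, 41], [2, 0]] · [[-5/2, 3], [1, -1]] = [[2, -2], [6, 1], [-5, 6]].

P = [[2, -2], [6, 1], [-5, 6]]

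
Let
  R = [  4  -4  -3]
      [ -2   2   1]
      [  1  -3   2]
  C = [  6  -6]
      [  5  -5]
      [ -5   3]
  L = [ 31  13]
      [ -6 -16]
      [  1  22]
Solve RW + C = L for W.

RW = L − C = [[25, 19], [-11, -11], [6, 19]].
Since R multiplies W on the left, W = R⁻¹(L − C).
det R = -4, so R⁻¹ = [[-7/4, -17/4, -1/2], [-5/4, -11/4, -1/2], [-1, -2, 0]].
W = R⁻¹(L − C) = [[0, 4], [-4, -3], [-3, 3]].

W = [[0, 4], [-4, -3], [-3, 3]]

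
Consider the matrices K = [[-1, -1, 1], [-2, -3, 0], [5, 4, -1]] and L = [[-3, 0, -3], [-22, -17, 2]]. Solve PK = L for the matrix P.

Since K sits to the right of P, P = LK⁻¹.
det K = 6; the adjugate gives K⁻¹ = [[1/2, 1/2, 1/2], [-1/3, -2/3, -1/3], [7/6, -1/6, 1/6]].
P = LK⁻¹ = [[-3, 0, -3], [-22, -17, 2]] · [[1/2, 1/2, 1/2], [-1/3, -2/3, -1/3], [7/6, -1/6, 1/6]] = [[-5, -1, -2], [-3, 0, -5]].

P = [[-5, -1, -2], [-3, 0, -5]]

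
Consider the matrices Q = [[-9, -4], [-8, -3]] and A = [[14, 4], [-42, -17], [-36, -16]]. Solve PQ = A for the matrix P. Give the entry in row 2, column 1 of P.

Right-multiplying both sides by Q⁻¹ gives P = AQ⁻¹.
det Q = -5, so Q⁻¹ = [[3/5, -4/5], [-8/5, 9/5]].
P = AQ⁻¹ = [[14, 4], [-42, -17], [-36, -16]] · [[3/5, -4/5], [-8/5, 9/5]] = [[2, -4], [2, 3], [4, 0]].

2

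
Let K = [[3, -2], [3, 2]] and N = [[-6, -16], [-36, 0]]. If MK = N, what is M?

M = [[3, -5], [-6, -6]]

Right-multiplying both sides by K⁻¹ gives M = NK⁻¹.
K has determinant 12; K⁻¹ = [[1/6, 1/6], [-1/4, 1/4]].
M = NK⁻¹ = [[-6, -16], [-36, 0]] · [[1/6, 1/6], [-1/4, 1/4]] = [[3, -5], [-6, -6]].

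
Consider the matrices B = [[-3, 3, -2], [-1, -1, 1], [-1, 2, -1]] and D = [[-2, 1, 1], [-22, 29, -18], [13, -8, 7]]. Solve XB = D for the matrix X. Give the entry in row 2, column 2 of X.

B is on the right of X, so right-multiply by B⁻¹: X = DB⁻¹.
det B = 3, so B⁻¹ = [[-1/3, -1/3, 1/3], [-2/3, 1/3, 5/3], [-1, 1, 2]].
X = DB⁻¹ = [[-2, 1, 1], [-22, 29, -18], [13, -8, 7]] · [[-1/3, -1/3, 1/3], [-2/3, 1/3, 5/3], [-1, 1, 2]] = [[-1, 2, 3], [6, -1, 5], [-6, 0, 5]].

-1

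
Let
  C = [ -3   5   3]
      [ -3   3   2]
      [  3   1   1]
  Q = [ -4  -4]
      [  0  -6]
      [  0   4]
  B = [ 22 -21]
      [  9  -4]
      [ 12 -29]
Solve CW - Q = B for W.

W = [[2, -5], [3, -5], [3, -5]]

CW = B + Q = [[18, -25], [9, -10], [12, -25]].
Left-multiplying both sides by C⁻¹ gives W = C⁻¹(B + Q).
det C = 6, so C⁻¹ = [[1/6, -1/3, 1/6], [3/2, -2, -1/2], [-2, 3, 1]].
W = C⁻¹(B + Q) = [[2, -5], [3, -5], [3, -5]].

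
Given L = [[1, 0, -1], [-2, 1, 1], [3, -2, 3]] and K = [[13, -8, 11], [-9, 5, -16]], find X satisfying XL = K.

Since L sits to the right of X, X = KL⁻¹.
L has determinant 4; L⁻¹ = [[5/4, 1/2, 1/4], [9/4, 3/2, 1/4], [1/4, 1/2, 1/4]].
X = KL⁻¹ = [[13, -8, 11], [-9, 5, -16]] · [[5/4, 1/2, 1/4], [9/4, 3/2, 1/4], [1/4, 1/2, 1/4]] = [[1, 0, 4], [-4, -5, -5]].

X = [[1, 0, 4], [-4, -5, -5]]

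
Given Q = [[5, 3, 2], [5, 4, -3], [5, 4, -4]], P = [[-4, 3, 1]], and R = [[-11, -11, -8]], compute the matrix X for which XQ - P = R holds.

X = [[-4, 5, -4]]

XQ = R + P = [[-15, -8, -7]].
Since Q sits to the right of X, X = (R + P)Q⁻¹.
det Q = -5, so Q⁻¹ = [[4/5, -4, 17/5], [-1, 6, -5], [0, 1, -1]].
X = (R + P)Q⁻¹ = [[-4, 5, -4]].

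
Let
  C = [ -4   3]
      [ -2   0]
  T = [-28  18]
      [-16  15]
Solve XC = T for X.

Since C sits to the right of X, X = TC⁻¹.
C has determinant 6; C⁻¹ = [[0, -1/2], [1/3, -2/3]].
X = TC⁻¹ = [[-28, 18], [-16, 15]] · [[0, -1/2], [1/3, -2/3]] = [[6, 2], [5, -2]].

X = [[6, 2], [5, -2]]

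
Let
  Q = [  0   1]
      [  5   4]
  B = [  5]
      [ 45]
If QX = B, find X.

X = [[5], [5]]

Left-multiplying both sides by Q⁻¹ gives X = Q⁻¹B.
Q has determinant -5; Q⁻¹ = [[-4/5, 1/5], [1, 0]].
X = Q⁻¹B = [[-4/5, 1/5], [1, 0]] · [[5], [45]] = [[5], [5]].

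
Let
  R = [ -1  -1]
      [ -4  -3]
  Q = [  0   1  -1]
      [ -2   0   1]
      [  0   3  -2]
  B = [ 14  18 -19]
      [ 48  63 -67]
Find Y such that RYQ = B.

Y = [[-3, 3, -2], [3, 4, -4]]

Left-multiply by R⁻¹ and right-multiply by Q⁻¹: Y = R⁻¹BQ⁻¹.
det R = -1, so R⁻¹ = [[3, -1], [-4, 1]].
det Q = 2, so Q⁻¹ = [[-3/2, -1/2, 1/2], [-2, 0, 1], [-3, 0, 1]].
R⁻¹B = [[-6, -9, 10], [-8, -9, 9]].
Y = (R⁻¹B)Q⁻¹ = [[-3, 3, -2], [3, 4, -4]].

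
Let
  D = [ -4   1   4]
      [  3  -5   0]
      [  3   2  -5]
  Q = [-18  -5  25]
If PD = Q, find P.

Right-multiplying both sides by D⁻¹ gives P = QD⁻¹.
det D = -1; the adjugate gives D⁻¹ = [[-25, -13, -20], [-15, -8, -12], [-21, -11, -17]].
P = QD⁻¹ = [[-18, -5, 25]] · [[-25, -13, -20], [-15, -8, -12], [-21, -11, -17]] = [[0, -1, -5]].

P = [[0, -1, -5]]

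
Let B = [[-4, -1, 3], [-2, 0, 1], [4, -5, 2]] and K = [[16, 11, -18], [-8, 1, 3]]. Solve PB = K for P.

Since B sits to the right of P, P = KB⁻¹.
det B = 2; the adjugate gives B⁻¹ = [[5/2, -13/2, -1/2], [4, -10, -1], [5, -12, -1]].
P = KB⁻¹ = [[16, 11, -18], [-8, 1, 3]] · [[5/2, -13/2, -1/2], [4, -10, -1], [5, -12, -1]] = [[-6, 2, -1], [-1, 6, 0]].

P = [[-6, 2, -1], [-1, 6, 0]]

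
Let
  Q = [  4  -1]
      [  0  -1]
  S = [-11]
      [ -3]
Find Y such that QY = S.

Since Q multiplies Y on the left, Y = Q⁻¹S.
det Q = -4, so Q⁻¹ = [[1/4, -1/4], [0, -1]].
Y = Q⁻¹S = [[1/4, -1/4], [0, -1]] · [[-11], [-3]] = [[-2], [3]].

Y = [[-2], [3]]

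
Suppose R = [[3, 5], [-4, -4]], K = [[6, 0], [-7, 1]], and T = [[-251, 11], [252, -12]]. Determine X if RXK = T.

Left-multiply by R⁻¹ and right-multiply by K⁻¹: X = R⁻¹TK⁻¹.
det R = 8, so R⁻¹ = [[-1/2, -5/8], [1/2, 3/8]].
det K = 6; the adjugate gives K⁻¹ = [[1/6, 0], [7/6, 1]].
R⁻¹T = [[-32, 2], [-31, 1]].
X = (R⁻¹T)K⁻¹ = [[-3, 2], [-4, 1]].

X = [[-3, 2], [-4, 1]]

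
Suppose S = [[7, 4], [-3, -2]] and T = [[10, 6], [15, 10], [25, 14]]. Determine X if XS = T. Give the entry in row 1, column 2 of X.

S is on the right of X, so right-multiply by S⁻¹: X = TS⁻¹.
S has determinant -2; S⁻¹ = [[1, 2], [-3/2, -7/2]].
X = TS⁻¹ = [[10, 6], [15, 10], [25, 14]] · [[1, 2], [-3/2, -7/2]] = [[1, -1], [0, -5], [4, 1]].

-1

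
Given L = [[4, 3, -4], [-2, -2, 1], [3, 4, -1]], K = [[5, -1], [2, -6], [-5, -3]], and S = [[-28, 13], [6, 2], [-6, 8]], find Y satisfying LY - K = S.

LY = S + K = [[-23, 12], [8, -4], [-11, 5]].
L is on the left of Y, so left-multiply by L⁻¹: Y = L⁻¹(S + K).
L has determinant 3; L⁻¹ = [[-2/3, -13/3, -5/3], [1/3, 8/3, 4/3], [-2/3, -7/3, -2/3]].
Y = L⁻¹(S + K) = [[-1, 1], [-1, 0], [4, -2]].

Y = [[-1, 1], [-1, 0], [4, -2]]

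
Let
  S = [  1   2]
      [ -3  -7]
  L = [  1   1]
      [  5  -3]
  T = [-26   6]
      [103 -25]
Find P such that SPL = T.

P = S⁻¹TL⁻¹ (apply S⁻¹ on the left and L⁻¹ on the right).
det S = -1, so S⁻¹ = [[7, 2], [-3, -1]].
L has determinant -8; L⁻¹ = [[3/8, 1/8], [5/8, -1/8]].
S⁻¹T = [[24, -8], [-25, 7]].
P = (S⁻¹T)L⁻¹ = [[4, 4], [-5, -4]].

P = [[4, 4], [-5, -4]]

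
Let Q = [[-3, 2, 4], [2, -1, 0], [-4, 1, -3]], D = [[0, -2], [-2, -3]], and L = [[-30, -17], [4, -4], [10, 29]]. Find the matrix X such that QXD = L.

Isolating X: multiply by Q⁻¹ from the left and D⁻¹ from the right, so X = Q⁻¹LD⁻¹.
det Q = -5, so Q⁻¹ = [[-3/5, -2, -4/5], [-6/5, -5, -8/5], [2/5, 1, 1/5]].
D has determinant -4; D⁻¹ = [[3/4, -1/2], [-1/2, 0]].
Q⁻¹L = [[2, -5], [0, -6], [-6, -5]].
X = (Q⁻¹L)D⁻¹ = [[4, -1], [3, 0], [-2, 3]].

X = [[4, -1], [3, 0], [-2, 3]]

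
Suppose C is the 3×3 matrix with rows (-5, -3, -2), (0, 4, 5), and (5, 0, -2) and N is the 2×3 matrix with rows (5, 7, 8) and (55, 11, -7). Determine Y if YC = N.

Y = [[-5, -2, -4], [-5, -1, 6]]

C is on the right of Y, so right-multiply by C⁻¹: Y = NC⁻¹.
det C = 5; the adjugate gives C⁻¹ = [[-8/5, -6/5, -7/5], [5, 4, 5], [-4, -3, -4]].
Y = NC⁻¹ = [[5, 7, 8], [55, 11, -7]] · [[-8/5, -6/5, -7/5], [5, 4, 5], [-4, -3, -4]] = [[-5, -2, -4], [-5, -1, 6]].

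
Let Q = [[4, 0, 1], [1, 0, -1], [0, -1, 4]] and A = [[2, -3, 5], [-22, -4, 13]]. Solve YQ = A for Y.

Q is on the right of Y, so right-multiply by Q⁻¹: Y = AQ⁻¹.
det Q = -5, so Q⁻¹ = [[1/5, 1/5, 0], [4/5, -16/5, -1], [1/5, -4/5, 0]].
Y = AQ⁻¹ = [[2, -3, 5], [-22, -4, 13]] · [[1/5, 1/5, 0], [4/5, -16/5, -1], [1/5, -4/5, 0]] = [[-1, 6, 3], [-5, -2, 4]].

Y = [[-1, 6, 3], [-5, -2, 4]]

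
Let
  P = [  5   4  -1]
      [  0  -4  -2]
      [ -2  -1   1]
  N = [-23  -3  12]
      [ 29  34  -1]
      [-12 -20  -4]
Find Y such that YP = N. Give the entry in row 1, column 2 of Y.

-4

P is on the right of Y, so right-multiply by P⁻¹: Y = NP⁻¹.
P has determinant -6; P⁻¹ = [[1, 1/2, 2], [-2/3, -1/2, -5/3], [4/3, 1/2, 10/3]].
Y = NP⁻¹ = [[-23, -3, 12], [29, 34, -1], [-12, -20, -4]] · [[1, 1/2, 2], [-2/3, -1/2, -5/3], [4/3, 1/2, 10/3]] = [[-5, -4, -1], [5, -3, -2], [-4, 2, -4]].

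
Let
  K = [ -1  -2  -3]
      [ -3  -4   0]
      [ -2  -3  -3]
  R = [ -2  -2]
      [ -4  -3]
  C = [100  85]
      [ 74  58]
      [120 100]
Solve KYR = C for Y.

Y = K⁻¹CR⁻¹ (apply K⁻¹ on the left and R⁻¹ on the right).
det K = 3, so K⁻¹ = [[4, 1, -4], [-3, -1, 3], [1/3, 1/3, -2/3]].
det R = -2, so R⁻¹ = [[3/2, -1], [-2, 1]].
K⁻¹C = [[-6, -2], [-14, -13], [-22, -19]].
Y = (K⁻¹C)R⁻¹ = [[-5, 4], [5, 1], [5, 3]].

Y = [[-5, 4], [5, 1], [5, 3]]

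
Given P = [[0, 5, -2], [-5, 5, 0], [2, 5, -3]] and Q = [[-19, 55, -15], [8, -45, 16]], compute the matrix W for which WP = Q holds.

Since P sits to the right of W, W = QP⁻¹.
P has determinant -5; P⁻¹ = [[3, -1, -2], [3, -4/5, -2], [7, -2, -5]].
W = QP⁻¹ = [[-19, 55, -15], [8, -45, 16]] · [[3, -1, -2], [3, -4/5, -2], [7, -2, -5]] = [[3, 5, 3], [1, -4, -6]].

W = [[3, 5, 3], [1, -4, -6]]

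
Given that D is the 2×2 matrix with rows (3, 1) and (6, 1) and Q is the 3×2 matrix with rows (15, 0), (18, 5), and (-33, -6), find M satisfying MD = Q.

M = [[-5, 5], [4, 1], [-1, -5]]

D is on the right of M, so right-multiply by D⁻¹: M = QD⁻¹.
det D = -3, so D⁻¹ = [[-1/3, 1/3], [2, -1]].
M = QD⁻¹ = [[15, 0], [18, 5], [-33, -6]] · [[-1/3, 1/3], [2, -1]] = [[-5, 5], [4, 1], [-1, -5]].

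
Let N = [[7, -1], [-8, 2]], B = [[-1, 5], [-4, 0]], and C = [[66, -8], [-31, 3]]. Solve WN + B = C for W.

WN = C − B = [[67, -13], [-27, 3]].
Right-multiplying both sides by N⁻¹ gives W = (C − B)N⁻¹.
det N = 6; the adjugate gives N⁻¹ = [[1/3, 1/6], [4/3, 7/6]].
W = (C − B)N⁻¹ = [[5, -4], [-5, -1]].

W = [[5, -4], [-5, -1]]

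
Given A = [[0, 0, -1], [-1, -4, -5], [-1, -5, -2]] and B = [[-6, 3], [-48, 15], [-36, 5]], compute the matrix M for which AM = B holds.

M = [[-6, -4], [6, 1], [6, -3]]

A is on the left of M, so left-multiply by A⁻¹: M = A⁻¹B.
A has determinant -1; A⁻¹ = [[17, -5, 4], [-3, 1, -1], [-1, 0, 0]].
M = A⁻¹B = [[17, -5, 4], [-3, 1, -1], [-1, 0, 0]] · [[-6, 3], [-48, 15], [-36, 5]] = [[-6, -4], [6, 1], [6, -3]].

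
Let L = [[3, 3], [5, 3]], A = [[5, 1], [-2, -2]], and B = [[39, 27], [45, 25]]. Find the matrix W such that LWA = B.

Left-multiply by L⁻¹ and right-multiply by A⁻¹: W = L⁻¹BA⁻¹.
det L = -6; the adjugate gives L⁻¹ = [[-1/2, 1/2], [5/6, -1/2]].
det A = -8, so A⁻¹ = [[1/4, 1/8], [-1/4, -5/8]].
L⁻¹B = [[3, -1], [10, 10]].
W = (L⁻¹B)A⁻¹ = [[1, 1], [0, -5]].

W = [[1, 1], [0, -5]]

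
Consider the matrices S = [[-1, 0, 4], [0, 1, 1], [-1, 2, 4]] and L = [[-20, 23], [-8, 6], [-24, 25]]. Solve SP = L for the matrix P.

Left-multiplying both sides by S⁻¹ gives P = S⁻¹L.
det S = 2, so S⁻¹ = [[1, 4, -2], [-1/2, 0, 1/2], [1/2, 1, -1/2]].
P = S⁻¹L = [[1, 4, -2], [-1/2, 0, 1/2], [1/2, 1, -1/2]] · [[-20, 23], [-8, 6], [-24, 25]] = [[-4, -3], [-2, 1], [-6, 5]].

P = [[-4, -3], [-2, 1], [-6, 5]]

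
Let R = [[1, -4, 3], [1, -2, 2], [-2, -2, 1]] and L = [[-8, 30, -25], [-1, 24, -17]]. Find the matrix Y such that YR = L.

R is on the right of Y, so right-multiply by R⁻¹: Y = LR⁻¹.
det R = 4, so R⁻¹ = [[1/2, -1/2, -1/2], [-5/4, 7/4, 1/4], [-3/2, 5/2, 1/2]].
Y = LR⁻¹ = [[-8, 30, -25], [-1, 24, -17]] · [[1/2, -1/2, -1/2], [-5/4, 7/4, 1/4], [-3/2, 5/2, 1/2]] = [[-4, -6, -1], [-5, 0, -2]].

Y = [[-4, -6, -1], [-5, 0, -2]]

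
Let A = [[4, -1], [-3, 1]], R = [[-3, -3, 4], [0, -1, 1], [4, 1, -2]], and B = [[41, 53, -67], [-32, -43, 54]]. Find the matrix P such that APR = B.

P = A⁻¹BR⁻¹ (apply A⁻¹ on the left and R⁻¹ on the right).
det A = 1, so A⁻¹ = [[1, 1], [3, 4]].
det R = 1; the adjugate gives R⁻¹ = [[1, -2, 1], [4, -10, 3], [4, -9, 3]].
A⁻¹B = [[9, 10, -13], [-5, -13, 15]].
P = (A⁻¹B)R⁻¹ = [[-3, -1, 0], [3, 5, 1]].

P = [[-3, -1, 0], [3, 5, 1]]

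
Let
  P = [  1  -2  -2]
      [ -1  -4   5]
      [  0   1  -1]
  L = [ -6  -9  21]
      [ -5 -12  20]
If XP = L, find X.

Right-multiplying both sides by P⁻¹ gives X = LP⁻¹.
det P = 3; the adjugate gives P⁻¹ = [[-1/3, -4/3, -6], [-1/3, -1/3, -1], [-1/3, -1/3, -2]].
X = LP⁻¹ = [[-6, -9, 21], [-5, -12, 20]] · [[-1/3, -4/3, -6], [-1/3, -1/3, -1], [-1/3, -1/3, -2]] = [[-2, 4, 3], [-1, 4, 2]].

X = [[-2, 4, 3], [-1, 4, 2]]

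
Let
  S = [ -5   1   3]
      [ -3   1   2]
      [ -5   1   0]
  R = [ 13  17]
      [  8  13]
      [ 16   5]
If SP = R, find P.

P = [[-3, 0], [1, 5], [-1, 4]]

Left-multiplying both sides by S⁻¹ gives P = S⁻¹R.
S has determinant 6; S⁻¹ = [[-1/3, 1/2, -1/6], [-5/3, 5/2, 1/6], [1/3, 0, -1/3]].
P = S⁻¹R = [[-1/3, 1/2, -1/6], [-5/3, 5/2, 1/6], [1/3, 0, -1/3]] · [[13, 17], [8, 13], [16, 5]] = [[-3, 0], [1, 5], [-1, 4]].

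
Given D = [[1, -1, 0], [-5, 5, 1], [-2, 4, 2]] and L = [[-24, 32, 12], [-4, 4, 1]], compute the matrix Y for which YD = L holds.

D is on the right of Y, so right-multiply by D⁻¹: Y = LD⁻¹.
det D = -2; the adjugate gives D⁻¹ = [[-3, -1, 1/2], [-4, -1, 1/2], [5, 1, 0]].
Y = LD⁻¹ = [[-24, 32, 12], [-4, 4, 1]] · [[-3, -1, 1/2], [-4, -1, 1/2], [5, 1, 0]] = [[4, 4, 4], [1, 1, 0]].

Y = [[4, 4, 4], [1, 1, 0]]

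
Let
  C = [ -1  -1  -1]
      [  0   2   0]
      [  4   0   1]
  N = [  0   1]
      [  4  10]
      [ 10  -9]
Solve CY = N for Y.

Y = [[4, -1], [2, 5], [-6, -5]]

Left-multiplying both sides by C⁻¹ gives Y = C⁻¹N.
C has determinant 6; C⁻¹ = [[1/3, 1/6, 1/3], [0, 1/2, 0], [-4/3, -2/3, -1/3]].
Y = C⁻¹N = [[1/3, 1/6, 1/3], [0, 1/2, 0], [-4/3, -2/3, -1/3]] · [[0, 1], [4, 10], [10, -9]] = [[4, -1], [2, 5], [-6, -5]].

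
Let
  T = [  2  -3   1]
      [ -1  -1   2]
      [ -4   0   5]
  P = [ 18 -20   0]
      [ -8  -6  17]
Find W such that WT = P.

W = [[6, 2, -2], [2, 0, 3]]

Right-multiplying both sides by T⁻¹ gives W = PT⁻¹.
T has determinant -5; T⁻¹ = [[1, -3, 1], [3/5, -14/5, 1], [4/5, -12/5, 1]].
W = PT⁻¹ = [[18, -20, 0], [-8, -6, 17]] · [[1, -3, 1], [3/5, -14/5, 1], [4/5, -12/5, 1]] = [[6, 2, -2], [2, 0, 3]].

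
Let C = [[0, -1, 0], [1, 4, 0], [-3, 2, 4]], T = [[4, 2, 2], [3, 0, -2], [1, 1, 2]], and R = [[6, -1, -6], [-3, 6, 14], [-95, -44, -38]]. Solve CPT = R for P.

Isolating P: multiply by C⁻¹ from the left and T⁻¹ from the right, so P = C⁻¹RT⁻¹.
C has determinant 4; C⁻¹ = [[4, 1, 0], [-1, 0, 0], [7/2, 3/4, 1/4]].
det T = -2; the adjugate gives T⁻¹ = [[-1, 1, 2], [4, -3, -7], [-3/2, 1, 3]].
C⁻¹R = [[21, 2, -10], [-6, 1, 6], [-5, -10, -20]].
P = (C⁻¹R)T⁻¹ = [[2, 5, -2], [1, -3, -1], [-5, 5, 0]].

P = [[2, 5, -2], [1, -3, -1], [-5, 5, 0]]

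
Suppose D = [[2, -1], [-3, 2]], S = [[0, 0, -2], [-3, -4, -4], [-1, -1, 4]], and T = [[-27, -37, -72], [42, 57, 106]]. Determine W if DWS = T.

Left-multiply by D⁻¹ and right-multiply by S⁻¹: W = D⁻¹TS⁻¹.
D has determinant 1; D⁻¹ = [[2, 1], [3, 2]].
S has determinant 2; S⁻¹ = [[-10, 1, -4], [8, -1, 3], [-1/2, 0, 0]].
D⁻¹T = [[-12, -17, -38], [3, 3, -4]].
W = (D⁻¹T)S⁻¹ = [[3, 5, -3], [-4, 0, -3]].

W = [[3, 5, -3], [-4, 0, -3]]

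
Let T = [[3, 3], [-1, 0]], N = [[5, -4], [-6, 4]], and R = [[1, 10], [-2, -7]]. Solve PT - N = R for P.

P = [[2, 0], [-1, 5]]

PT = R + N = [[6, 6], [-8, -3]].
Since T sits to the right of P, P = (R + N)T⁻¹.
det T = 3, so T⁻¹ = [[0, -1], [1/3, 1]].
P = (R + N)T⁻¹ = [[2, 0], [-1, 5]].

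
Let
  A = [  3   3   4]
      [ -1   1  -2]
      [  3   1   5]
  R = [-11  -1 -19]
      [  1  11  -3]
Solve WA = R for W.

Since A sits to the right of W, W = RA⁻¹.
det A = 2; the adjugate gives A⁻¹ = [[7/2, -11/2, -5], [-1/2, 3/2, 1], [-2, 3, 3]].
W = RA⁻¹ = [[-11, -1, -19], [1, 11, -3]] · [[7/2, -11/2, -5], [-1/2, 3/2, 1], [-2, 3, 3]] = [[0, 2, -3], [4, 2, -3]].

W = [[0, 2, -3], [4, 2, -3]]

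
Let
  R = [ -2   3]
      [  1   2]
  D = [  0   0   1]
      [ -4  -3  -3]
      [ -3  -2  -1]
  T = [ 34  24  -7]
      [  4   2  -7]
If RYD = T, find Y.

Y = [[5, 2, 0], [-5, 0, -2]]

Left-multiply by R⁻¹ and right-multiply by D⁻¹: Y = R⁻¹TD⁻¹.
R has determinant -7; R⁻¹ = [[-2/7, 3/7], [1/7, 2/7]].
D has determinant -1; D⁻¹ = [[3, 2, -3], [-5, -3, 4], [1, 0, 0]].
R⁻¹T = [[-8, -6, -1], [6, 4, -3]].
Y = (R⁻¹T)D⁻¹ = [[5, 2, 0], [-5, 0, -2]].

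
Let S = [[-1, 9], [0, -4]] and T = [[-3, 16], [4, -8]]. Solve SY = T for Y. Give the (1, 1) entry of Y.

-6

Since S multiplies Y on the left, Y = S⁻¹T.
det S = 4; the adjugate gives S⁻¹ = [[-1, -9/4], [0, -1/4]].
Y = S⁻¹T = [[-1, -9/4], [0, -1/4]] · [[-3, 16], [4, -8]] = [[-6, 2], [-1, 2]].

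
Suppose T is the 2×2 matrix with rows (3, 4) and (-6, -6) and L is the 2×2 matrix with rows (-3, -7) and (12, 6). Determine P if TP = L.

T is on the left of P, so left-multiply by T⁻¹: P = T⁻¹L.
det T = 6, so T⁻¹ = [[-1, -2/3], [1, 1/2]].
P = T⁻¹L = [[-1, -2/3], [1, 1/2]] · [[-3, -7], [12, 6]] = [[-5, 3], [3, -4]].

P = [[-5, 3], [3, -4]]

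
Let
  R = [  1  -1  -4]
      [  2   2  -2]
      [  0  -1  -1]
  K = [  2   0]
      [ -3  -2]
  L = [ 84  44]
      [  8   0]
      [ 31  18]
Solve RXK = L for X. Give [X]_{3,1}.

-3

Left-multiply by R⁻¹ and right-multiply by K⁻¹: X = R⁻¹LK⁻¹.
det R = 2; the adjugate gives R⁻¹ = [[-2, 3/2, 5], [1, -1/2, -3], [-1, 1/2, 2]].
K has determinant -4; K⁻¹ = [[1/2, 0], [-3/4, -1/2]].
R⁻¹L = [[-1, 2], [-13, -10], [-18, -8]].
X = (R⁻¹L)K⁻¹ = [[-2, -1], [1, 5], [-3, 4]].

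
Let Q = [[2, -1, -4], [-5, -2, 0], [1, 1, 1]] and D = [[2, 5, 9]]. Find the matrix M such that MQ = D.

Since Q sits to the right of M, M = DQ⁻¹.
Q has determinant 3; Q⁻¹ = [[-2/3, -1, -8/3], [5/3, 2, 20/3], [-1, -1, -3]].
M = DQ⁻¹ = [[2, 5, 9]] · [[-2/3, -1, -8/3], [5/3, 2, 20/3], [-1, -1, -3]] = [[-2, -1, 1]].

M = [[-2, -1, 1]]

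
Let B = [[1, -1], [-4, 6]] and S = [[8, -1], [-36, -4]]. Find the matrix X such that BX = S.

X = [[6, -5], [-2, -4]]

Left-multiplying both sides by B⁻¹ gives X = B⁻¹S.
det B = 2, so B⁻¹ = [[3, 1/2], [2, 1/2]].
X = B⁻¹S = [[3, 1/2], [2, 1/2]] · [[8, -1], [-36, -4]] = [[6, -5], [-2, -4]].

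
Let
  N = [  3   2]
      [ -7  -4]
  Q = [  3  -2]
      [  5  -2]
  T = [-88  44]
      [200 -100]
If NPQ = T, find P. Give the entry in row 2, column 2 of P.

-1

Left-multiply by N⁻¹ and right-multiply by Q⁻¹: P = N⁻¹TQ⁻¹.
det N = 2, so N⁻¹ = [[-2, -1], [7/2, 3/2]].
det Q = 4, so Q⁻¹ = [[-1/2, 1/2], [-5/4, 3/4]].
N⁻¹T = [[-24, 12], [-8, 4]].
P = (N⁻¹T)Q⁻¹ = [[-3, -3], [-1, -1]].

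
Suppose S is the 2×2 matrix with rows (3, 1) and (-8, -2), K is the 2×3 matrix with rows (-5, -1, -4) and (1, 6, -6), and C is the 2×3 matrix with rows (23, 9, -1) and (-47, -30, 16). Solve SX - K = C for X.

SX = C + K = [[18, 8, -5], [-46, -24, 10]].
Since S multiplies X on the left, X = S⁻¹(C + K).
S has determinant 2; S⁻¹ = [[-1, -1/2], [4, 3/2]].
X = S⁻¹(C + K) = [[5, 4, 0], [3, -4, -5]].

X = [[5, 4, 0], [3, -4, -5]]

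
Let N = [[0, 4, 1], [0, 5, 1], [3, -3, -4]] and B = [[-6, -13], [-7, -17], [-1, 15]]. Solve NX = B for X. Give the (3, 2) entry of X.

3

Left-multiplying both sides by N⁻¹ gives X = N⁻¹B.
N has determinant -3; N⁻¹ = [[17/3, -13/3, 1/3], [-1, 1, 0], [5, -4, 0]].
X = N⁻¹B = [[17/3, -13/3, 1/3], [-1, 1, 0], [5, -4, 0]] · [[-6, -13], [-7, -17], [-1, 15]] = [[-4, 5], [-1, -4], [-2, 3]].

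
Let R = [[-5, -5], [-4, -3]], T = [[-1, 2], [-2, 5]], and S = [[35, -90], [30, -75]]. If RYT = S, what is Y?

Y = [[3, 3], [-4, 1]]

Isolating Y: multiply by R⁻¹ from the left and T⁻¹ from the right, so Y = R⁻¹ST⁻¹.
R has determinant -5; R⁻¹ = [[3/5, -1], [-4/5, 1]].
det T = -1; the adjugate gives T⁻¹ = [[-5, 2], [-2, 1]].
R⁻¹S = [[-9, 21], [2, -3]].
Y = (R⁻¹S)T⁻¹ = [[3, 3], [-4, 1]].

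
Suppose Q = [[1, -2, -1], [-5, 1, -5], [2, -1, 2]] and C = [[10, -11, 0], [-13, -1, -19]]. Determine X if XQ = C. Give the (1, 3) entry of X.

0

Right-multiplying both sides by Q⁻¹ gives X = CQ⁻¹.
det Q = -6, so Q⁻¹ = [[1/2, -5/6, -11/6], [0, -2/3, -5/3], [-1/2, 1/2, 3/2]].
X = CQ⁻¹ = [[10, -11, 0], [-13, -1, -19]] · [[1/2, -5/6, -11/6], [0, -2/3, -5/3], [-1/2, 1/2, 3/2]] = [[5, -1, 0], [3, 2, -3]].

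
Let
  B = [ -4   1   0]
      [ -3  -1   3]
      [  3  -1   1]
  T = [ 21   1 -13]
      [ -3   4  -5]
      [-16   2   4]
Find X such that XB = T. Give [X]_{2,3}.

Right-multiplying both sides by B⁻¹ gives X = TB⁻¹.
det B = 4; the adjugate gives B⁻¹ = [[1/2, -1/4, 3/4], [3, -1, 3], [3/2, -1/4, 7/4]].
X = TB⁻¹ = [[21, 1, -13], [-3, 4, -5], [-16, 2, 4]] · [[1/2, -1/4, 3/4], [3, -1, 3], [3/2, -1/4, 7/4]] = [[-6, -3, -4], [3, -2, 1], [4, 1, 1]].

1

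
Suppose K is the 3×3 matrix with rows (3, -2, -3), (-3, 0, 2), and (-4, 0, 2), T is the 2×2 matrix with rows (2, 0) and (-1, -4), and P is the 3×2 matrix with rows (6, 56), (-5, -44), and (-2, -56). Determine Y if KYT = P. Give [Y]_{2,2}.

Left-multiply by K⁻¹ and right-multiply by T⁻¹: Y = K⁻¹PT⁻¹.
det K = 4; the adjugate gives K⁻¹ = [[0, 1, -1], [-1/2, -3/2, 3/4], [0, 2, -3/2]].
T has determinant -8; T⁻¹ = [[1/2, 0], [-1/8, -1/4]].
K⁻¹P = [[-3, 12], [3, -4], [-7, -4]].
Y = (K⁻¹P)T⁻¹ = [[-3, -3], [2, 1], [-3, 1]].

1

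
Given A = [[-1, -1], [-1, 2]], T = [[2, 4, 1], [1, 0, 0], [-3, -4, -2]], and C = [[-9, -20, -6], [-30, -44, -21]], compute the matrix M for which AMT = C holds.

Isolating M: multiply by A⁻¹ from the left and T⁻¹ from the right, so M = A⁻¹CT⁻¹.
A has determinant -3; A⁻¹ = [[-2/3, -1/3], [-1/3, 1/3]].
T has determinant 4; T⁻¹ = [[0, 1, 0], [1/2, -1/4, 1/4], [-1, -1, -1]].
A⁻¹C = [[16, 28, 11], [-7, -8, -5]].
M = (A⁻¹C)T⁻¹ = [[3, -2, -4], [1, 0, 3]].

M = [[3, -2, -4], [1, 0, 3]]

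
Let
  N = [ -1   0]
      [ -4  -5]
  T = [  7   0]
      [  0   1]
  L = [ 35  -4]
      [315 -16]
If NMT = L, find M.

M = [[-5, 4], [-5, 0]]

Left-multiply by N⁻¹ and right-multiply by T⁻¹: M = N⁻¹LT⁻¹.
N has determinant 5; N⁻¹ = [[-1, 0], [4/5, -1/5]].
T has determinant 7; T⁻¹ = [[1/7, 0], [0, 1]].
N⁻¹L = [[-35, 4], [-35, 0]].
M = (N⁻¹L)T⁻¹ = [[-5, 4], [-5, 0]].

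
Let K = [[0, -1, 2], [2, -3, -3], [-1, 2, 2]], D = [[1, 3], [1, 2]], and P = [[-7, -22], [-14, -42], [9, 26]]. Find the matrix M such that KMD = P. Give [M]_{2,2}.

Left-multiply by K⁻¹ and right-multiply by D⁻¹: M = K⁻¹PD⁻¹.
K has determinant 3; K⁻¹ = [[0, 2, 3], [-1/3, 2/3, 4/3], [1/3, 1/3, 2/3]].
det D = -1; the adjugate gives D⁻¹ = [[-2, 3], [1, -1]].
K⁻¹P = [[-1, -6], [5, 14], [-1, -4]].
M = (K⁻¹P)D⁻¹ = [[-4, 3], [4, 1], [-2, 1]].

1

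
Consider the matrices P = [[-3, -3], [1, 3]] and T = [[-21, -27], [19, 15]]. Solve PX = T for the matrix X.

X = [[1, 6], [6, 3]]

Left-multiplying both sides by P⁻¹ gives X = P⁻¹T.
det P = -6, so P⁻¹ = [[-1/2, -1/2], [1/6, 1/2]].
X = P⁻¹T = [[-1/2, -1/2], [1/6, 1/2]] · [[-21, -27], [19, 15]] = [[1, 6], [6, 3]].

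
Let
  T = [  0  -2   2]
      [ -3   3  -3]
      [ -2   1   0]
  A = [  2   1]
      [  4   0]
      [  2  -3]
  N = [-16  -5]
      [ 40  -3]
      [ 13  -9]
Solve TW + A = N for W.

TW = N − A = [[-18, -6], [36, -3], [11, -6]].
T is on the left of W, so left-multiply by T⁻¹: W = T⁻¹(N − A).
T has determinant -6; T⁻¹ = [[-1/2, -1/3, 0], [-1, -2/3, 1], [-1/2, -2/3, 1]].
W = T⁻¹(N − A) = [[-3, 4], [5, 2], [-4, -1]].

W = [[-3, 4], [5, 2], [-4, -1]]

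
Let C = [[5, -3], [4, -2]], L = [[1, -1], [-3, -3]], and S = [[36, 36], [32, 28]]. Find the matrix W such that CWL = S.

Isolating W: multiply by C⁻¹ from the left and L⁻¹ from the right, so W = C⁻¹SL⁻¹.
det C = 2, so C⁻¹ = [[-1, 3/2], [-2, 5/2]].
L has determinant -6; L⁻¹ = [[1/2, -1/6], [-1/2, -1/6]].
C⁻¹S = [[12, 6], [8, -2]].
W = (C⁻¹S)L⁻¹ = [[3, -3], [5, -1]].

W = [[3, -3], [5, -1]]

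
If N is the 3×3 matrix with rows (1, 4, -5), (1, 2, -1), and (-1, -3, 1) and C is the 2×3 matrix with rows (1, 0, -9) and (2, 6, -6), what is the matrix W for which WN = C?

W = [[2, 5, 6], [1, 1, 0]]

Since N sits to the right of W, W = CN⁻¹.
det N = 4, so N⁻¹ = [[-1/4, 11/4, 3/2], [0, -1, -1], [-1/4, -1/4, -1/2]].
W = CN⁻¹ = [[1, 0, -9], [2, 6, -6]] · [[-1/4, 11/4, 3/2], [0, -1, -1], [-1/4, -1/4, -1/2]] = [[2, 5, 6], [1, 1, 0]].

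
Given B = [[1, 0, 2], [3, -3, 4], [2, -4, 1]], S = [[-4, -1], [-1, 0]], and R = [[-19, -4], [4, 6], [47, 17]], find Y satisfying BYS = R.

Y = B⁻¹RS⁻¹ (apply B⁻¹ on the left and S⁻¹ on the right).
B has determinant 1; B⁻¹ = [[13, -8, 6], [5, -3, 2], [-6, 4, -3]].
det S = -1; the adjugate gives S⁻¹ = [[0, -1], [-1, 4]].
B⁻¹R = [[3, 2], [-13, -4], [-11, -3]].
Y = (B⁻¹R)S⁻¹ = [[-2, 5], [4, -3], [3, -1]].

Y = [[-2, 5], [4, -3], [3, -1]]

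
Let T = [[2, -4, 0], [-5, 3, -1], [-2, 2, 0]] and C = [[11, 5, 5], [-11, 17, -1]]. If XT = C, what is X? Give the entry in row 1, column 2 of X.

T is on the right of X, so right-multiply by T⁻¹: X = CT⁻¹.
T has determinant -4; T⁻¹ = [[-1/2, 0, -1], [-1/2, 0, -1/2], [1, -1, 7/2]].
X = CT⁻¹ = [[11, 5, 5], [-11, 17, -1]] · [[-1/2, 0, -1], [-1/2, 0, -1/2], [1, -1, 7/2]] = [[-3, -5, 4], [-4, 1, -1]].

-5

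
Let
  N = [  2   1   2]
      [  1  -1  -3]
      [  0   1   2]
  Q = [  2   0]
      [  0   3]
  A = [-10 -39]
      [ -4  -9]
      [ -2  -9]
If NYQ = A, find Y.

Isolating Y: multiply by N⁻¹ from the left and Q⁻¹ from the right, so Y = N⁻¹AQ⁻¹.
N has determinant 2; N⁻¹ = [[1/2, 0, -1/2], [-1, 2, 4], [1/2, -1, -3/2]].
det Q = 6, so Q⁻¹ = [[1/2, 0], [0, 1/3]].
N⁻¹A = [[-4, -15], [-6, -15], [2, 3]].
Y = (N⁻¹A)Q⁻¹ = [[-2, -5], [-3, -5], [1, 1]].

Y = [[-2, -5], [-3, -5], [1, 1]]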